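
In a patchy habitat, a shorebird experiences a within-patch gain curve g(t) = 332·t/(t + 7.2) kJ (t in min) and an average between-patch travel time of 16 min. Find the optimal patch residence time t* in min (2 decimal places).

Optimal t* satisfies g'(t*) = g(t*)/(T + t*).
g'(t) = 332·7.2/(t + 7.2)². Setting 332·7.2/(t+7.2)² = 332t/[(t+7.2)(16+t)] gives 7.2(16+t) = t(t+7.2), so t² = 7.2×16 = 115.2.
t* = √115.2 = 10.73 min.

10.73 min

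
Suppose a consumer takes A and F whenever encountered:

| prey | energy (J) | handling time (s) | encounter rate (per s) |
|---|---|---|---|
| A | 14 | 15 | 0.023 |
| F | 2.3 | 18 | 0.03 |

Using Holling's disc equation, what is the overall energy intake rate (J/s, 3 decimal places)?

0.207 J/s

Energy encountered per unit search time: 0.023×14 + 0.03×2.3 = 0.391 J/s.
Handling time per unit search time: 0.023×15 + 0.03×18 = 0.885.
Rate = 0.391/(1 + 0.885) = 0.2074 J/s.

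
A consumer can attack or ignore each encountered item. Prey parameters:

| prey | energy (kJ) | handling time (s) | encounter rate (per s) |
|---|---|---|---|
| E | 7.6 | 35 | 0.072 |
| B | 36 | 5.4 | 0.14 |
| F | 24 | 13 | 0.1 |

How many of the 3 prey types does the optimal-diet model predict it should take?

Profitabilities (E/h, kJ/s): B 6.67, F 1.85, E 0.217. Add prey in this order while the next type's profitability exceeds the intake rate on those already taken.
Rate on top 1: 2.87. F: 1.85 < 2.87 → exclude; stop.
Optimal diet: B — 1 of 3 types.

1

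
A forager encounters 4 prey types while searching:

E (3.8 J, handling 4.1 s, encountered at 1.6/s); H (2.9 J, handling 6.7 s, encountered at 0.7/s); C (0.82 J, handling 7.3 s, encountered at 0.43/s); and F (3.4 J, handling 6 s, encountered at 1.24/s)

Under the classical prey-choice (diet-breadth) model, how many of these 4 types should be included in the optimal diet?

1

Rank by E/h (J/s): E 0.927, F 0.567, H 0.433, C 0.112. Include each in turn until the next type's E/h falls below the running intake rate.
Rate on top 1: 0.8042. F: 0.567 < 0.8042 → exclude; stop.
Optimal diet: E — 1 of 4 types.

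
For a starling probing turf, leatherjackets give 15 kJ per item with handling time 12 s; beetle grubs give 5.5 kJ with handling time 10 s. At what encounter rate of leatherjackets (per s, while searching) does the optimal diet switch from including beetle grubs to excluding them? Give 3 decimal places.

Drop beetle grubs once their profitability E₂/h₂ falls below the rate achievable on leatherjackets alone: E₂/h₂ = λE₁/(1 + λh₁).
Solve for λ: λE₁h₂ = E₂(1 + λh₁) → λ(E₁h₂ − E₂h₁) = E₂ → λ = E₂/(E₁h₂ − E₂h₁).
λ = 5.5/(15×10 − 5.5×12) = 5.5/84 = 0.06548 per s.

0.065 per s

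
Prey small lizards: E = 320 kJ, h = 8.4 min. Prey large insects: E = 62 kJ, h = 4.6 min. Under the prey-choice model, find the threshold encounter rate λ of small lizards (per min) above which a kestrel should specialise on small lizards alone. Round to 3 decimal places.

0.065 per min

At the threshold, the rate on small lizards alone equals the profitability of large insects: λ·320/(1 + λ·8.4) = 62/4.6 = 13.48.
Rearranging, λ(320 − 13.48×8.4) = 13.48, so λ = 13.48/206.8 = 0.06518 per min.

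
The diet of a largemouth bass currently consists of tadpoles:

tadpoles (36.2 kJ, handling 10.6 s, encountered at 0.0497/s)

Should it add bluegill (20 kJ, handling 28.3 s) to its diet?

Current rate: (0.0497×36.2)/(1 + 0.0497×10.6) = 1.178 kJ/s.
bluegill: E/h = 20/28.3 = 0.7067 kJ/s.
Since 0.7067 < R, time spent handling bluegill is better spent searching.

No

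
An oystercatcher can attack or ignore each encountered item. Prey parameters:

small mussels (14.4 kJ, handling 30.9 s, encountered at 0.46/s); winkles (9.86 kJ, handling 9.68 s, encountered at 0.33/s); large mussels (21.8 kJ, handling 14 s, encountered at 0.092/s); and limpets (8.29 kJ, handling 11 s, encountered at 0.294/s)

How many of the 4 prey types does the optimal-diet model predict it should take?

2

E/h in descending order: large mussels 1.56, winkles 1.02, limpets 0.754, small mussels 0.466 kJ/s. The optimal diet is the largest prefix of this list for which every included type satisfies E_i/h_i > R on the types above it.
Rate on top 1: 0.8766. winkles: 1.02 > 0.8766 → include.
Rate on top 2: 0.9593. limpets: 0.754 < 0.9593 → exclude; stop.
Optimal diet: large mussels, winkles — 2 of 4 types.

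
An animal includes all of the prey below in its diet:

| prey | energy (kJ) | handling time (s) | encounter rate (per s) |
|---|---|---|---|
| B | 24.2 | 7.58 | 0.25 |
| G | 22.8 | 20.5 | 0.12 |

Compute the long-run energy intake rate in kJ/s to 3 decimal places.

R = (0.25×24.2 + 0.12×22.8) / (1 + 0.25×7.58 + 0.12×20.5) = 8.786/5.355 = 1.641 kJ/s.

1.641 kJ/s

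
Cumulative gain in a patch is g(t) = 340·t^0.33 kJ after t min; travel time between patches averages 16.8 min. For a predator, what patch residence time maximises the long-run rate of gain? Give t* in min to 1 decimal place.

Maximise g(t)/(T+t): set derivative to zero → g'(t)(T+t) = g(t).
g'(t) = 0.33·340·t^-0.67. Setting 0.33·340·t^-0.67 = 340·t^0.33/(16.8+t) gives 0.33(16.8+t) = t, so 0.67·t = 0.33×16.8.
t* = 0.33×16.8/0.67 = 8.275 min.

8.3 min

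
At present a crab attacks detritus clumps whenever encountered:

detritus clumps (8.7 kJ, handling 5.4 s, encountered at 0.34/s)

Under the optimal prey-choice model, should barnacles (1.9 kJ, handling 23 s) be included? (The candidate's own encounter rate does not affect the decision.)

Current rate: (0.34×8.7)/(1 + 0.34×5.4) = 1.043 kJ/s.
barnacles: E/h = 1.9/23 = 0.08261 kJ/s.
Since 0.08261 < R, time spent handling barnacles is better spent searching.

No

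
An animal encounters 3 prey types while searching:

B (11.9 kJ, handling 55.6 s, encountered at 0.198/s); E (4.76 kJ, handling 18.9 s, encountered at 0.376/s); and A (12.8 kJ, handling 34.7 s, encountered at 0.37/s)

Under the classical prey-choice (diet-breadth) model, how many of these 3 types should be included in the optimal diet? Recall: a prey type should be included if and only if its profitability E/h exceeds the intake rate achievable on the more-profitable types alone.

1

E/h in descending order: A 0.369, E 0.252, B 0.214 kJ/s. The optimal diet is the largest prefix of this list for which every included type satisfies E_i/h_i > R on the types above it.
Rate on top 1: 0.3422. E: 0.252 < 0.3422 → exclude; stop.
Optimal diet: A — 1 of 3 types.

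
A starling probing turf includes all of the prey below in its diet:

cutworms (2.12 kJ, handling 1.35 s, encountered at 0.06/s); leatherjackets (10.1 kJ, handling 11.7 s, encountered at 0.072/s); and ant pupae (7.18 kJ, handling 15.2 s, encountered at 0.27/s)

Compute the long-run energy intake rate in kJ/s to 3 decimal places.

Energy encountered per unit search time: 0.06×2.12 + 0.072×10.1 + 0.27×7.18 = 2.793 kJ/s.
Handling time per unit search time: 0.06×1.35 + 0.072×11.7 + 0.27×15.2 = 5.027.
Rate = 2.793/(1 + 5.027) = 0.4634 kJ/s.

0.463 kJ/s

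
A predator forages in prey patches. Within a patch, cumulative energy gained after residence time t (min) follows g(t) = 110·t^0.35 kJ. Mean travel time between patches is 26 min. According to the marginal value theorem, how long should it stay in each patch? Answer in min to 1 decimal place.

14.0 min

Maximise g(t)/(T+t): set derivative to zero → g'(t)(T+t) = g(t).
g'(t) = 0.35·110·t^-0.65. Setting 0.35·110·t^-0.65 = 110·t^0.35/(26+t) gives 0.35(26+t) = t, so 0.65·t = 0.35×26.
t* = 0.35×26/0.65 = 14 min.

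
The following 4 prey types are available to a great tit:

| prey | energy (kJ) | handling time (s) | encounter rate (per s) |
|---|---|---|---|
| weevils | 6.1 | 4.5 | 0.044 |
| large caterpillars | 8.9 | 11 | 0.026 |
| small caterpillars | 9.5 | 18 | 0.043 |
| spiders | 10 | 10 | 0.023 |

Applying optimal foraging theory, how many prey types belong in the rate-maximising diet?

Profitabilities (E/h, kJ/s): weevils 1.36, spiders 1, large caterpillars 0.809, small caterpillars 0.528. Add prey in this order while the next type's profitability exceeds the intake rate on those already taken.
Rate on top 1: 0.224. spiders: 1 > 0.224 → include.
Rate on top 2: 0.349. large caterpillars: 0.809 > 0.349 → include.
Rate on top 3: 0.4258. small caterpillars: 0.528 > 0.4258 → include.
Optimal diet: weevils, spiders, large caterpillars, small caterpillars — 4 of 4 types.

4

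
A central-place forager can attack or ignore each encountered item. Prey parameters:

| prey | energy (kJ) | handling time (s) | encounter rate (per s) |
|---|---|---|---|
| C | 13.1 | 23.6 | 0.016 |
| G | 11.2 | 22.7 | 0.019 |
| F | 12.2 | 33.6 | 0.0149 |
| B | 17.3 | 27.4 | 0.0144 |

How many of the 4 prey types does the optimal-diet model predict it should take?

4

Rank by E/h (kJ/s): B 0.631, C 0.555, G 0.493, F 0.363. Include each in turn until the next type's E/h falls below the running intake rate.
Rate on top 1: 0.1786. C: 0.555 > 0.1786 → include.
Rate on top 2: 0.2588. G: 0.493 > 0.2588 → include.
Rate on top 3: 0.3048. F: 0.363 > 0.3048 → include.
Optimal diet: B, C, G, F — 4 of 4 types.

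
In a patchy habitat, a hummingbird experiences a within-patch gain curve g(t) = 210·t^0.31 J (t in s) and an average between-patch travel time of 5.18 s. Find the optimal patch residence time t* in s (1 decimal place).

2.3 s

By the marginal value theorem, leave when the instantaneous gain rate g'(t) equals the habitat-wide average g(t)/(T + t).
g'(t) = 0.31·210·t^-0.69. Setting 0.31·210·t^-0.69 = 210·t^0.31/(5.18+t) gives 0.31(5.18+t) = t, so 0.69·t = 0.31×5.18.
t* = 0.31×5.18/0.69 = 2.327 s.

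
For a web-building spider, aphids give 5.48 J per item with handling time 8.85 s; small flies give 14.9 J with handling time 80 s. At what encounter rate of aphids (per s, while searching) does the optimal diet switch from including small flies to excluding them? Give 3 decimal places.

Drop small flies once their profitability E₂/h₂ falls below the rate achievable on aphids alone: E₂/h₂ = λE₁/(1 + λh₁).
Solve for λ: λE₁h₂ = E₂(1 + λh₁) → λ(E₁h₂ − E₂h₁) = E₂ → λ = E₂/(E₁h₂ − E₂h₁).
λ = 14.9/(5.48×80 − 14.9×8.85) = 14.9/306.5 = 0.04861 per s.

0.049 per s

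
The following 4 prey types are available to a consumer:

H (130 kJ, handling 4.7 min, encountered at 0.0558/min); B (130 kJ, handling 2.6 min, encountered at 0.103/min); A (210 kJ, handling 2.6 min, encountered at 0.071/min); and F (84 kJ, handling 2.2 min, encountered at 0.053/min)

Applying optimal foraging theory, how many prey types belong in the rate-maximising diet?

4

Rank by E/h (kJ/min): A 80.8, B 50, F 38.2, H 27.7. Include each in turn until the next type's E/h falls below the running intake rate.
Rate on top 1: 12.59. B: 50 > 12.59 → include.
Rate on top 2: 19.48. F: 38.2 > 19.48 → include.
Rate on top 3: 20.87. H: 27.7 > 20.87 → include.
Optimal diet: A, B, F, H — 4 of 4 types.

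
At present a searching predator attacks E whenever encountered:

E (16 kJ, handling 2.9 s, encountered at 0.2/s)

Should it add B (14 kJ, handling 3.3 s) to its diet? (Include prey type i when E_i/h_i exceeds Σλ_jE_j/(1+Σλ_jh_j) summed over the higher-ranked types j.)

Yes

Intake rate on the current diet: R = (0.2×16) / (1 + 0.2×2.9) = 3.2/1.58 = 2.025 kJ/s.
B: E/h = 14/3.3 = 4.242 kJ/s.
Since 4.242 > R, including B increases the long-run rate.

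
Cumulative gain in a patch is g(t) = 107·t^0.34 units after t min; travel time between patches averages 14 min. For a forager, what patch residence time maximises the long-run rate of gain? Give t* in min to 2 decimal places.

Optimal t* satisfies g'(t*) = g(t*)/(T + t*).
g'(t) = 0.34·107·t^-0.66. Setting 0.34·107·t^-0.66 = 107·t^0.34/(14+t) gives 0.34(14+t) = t, so 0.66·t = 0.34×14.
t* = 0.34×14/0.66 = 7.212 min.

7.21 min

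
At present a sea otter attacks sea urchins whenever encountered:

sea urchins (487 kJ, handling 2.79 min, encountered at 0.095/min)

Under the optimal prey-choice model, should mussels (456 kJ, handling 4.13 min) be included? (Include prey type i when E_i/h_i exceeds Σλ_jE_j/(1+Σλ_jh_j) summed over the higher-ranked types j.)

Intake rate on the current diet: R = (0.095×487) / (1 + 0.095×2.79) = 46.27/1.265 = 36.57 kJ/min.
Profitability of mussels: 456/4.13 = 110.4 kJ/min.
110.4 > 36.57, so adding mussels raises the average — include it.

Yes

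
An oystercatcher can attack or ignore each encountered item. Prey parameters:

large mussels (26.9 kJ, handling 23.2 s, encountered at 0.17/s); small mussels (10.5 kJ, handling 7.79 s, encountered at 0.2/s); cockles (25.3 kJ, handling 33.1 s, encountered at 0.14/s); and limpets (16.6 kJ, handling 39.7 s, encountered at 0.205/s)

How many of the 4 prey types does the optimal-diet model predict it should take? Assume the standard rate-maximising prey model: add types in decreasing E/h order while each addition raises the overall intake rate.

Rank by E/h (kJ/s): small mussels 1.35, large mussels 1.16, cockles 0.764, limpets 0.418. Include each in turn until the next type's E/h falls below the running intake rate.
Rate on top 1: 0.821. large mussels: 1.16 > 0.821 → include.
Rate on top 2: 1.026. cockles: 0.764 < 1.026 → exclude; stop.
Optimal diet: small mussels, large mussels — 2 of 4 types.

2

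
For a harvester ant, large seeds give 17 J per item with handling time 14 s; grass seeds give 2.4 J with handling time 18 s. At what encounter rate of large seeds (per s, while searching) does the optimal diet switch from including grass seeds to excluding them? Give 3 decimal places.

0.009 per s

The zero-one rule: include grass seeds iff E₂/h₂ > λE₁/(1+λh₁). Equality gives the switch point.
λE₁h₂ = E₂ + λE₂h₁ ⇒ λ = E₂/(E₁h₂ − E₂h₁) = 2.4/(306 − 33.6) = 0.008811 per s.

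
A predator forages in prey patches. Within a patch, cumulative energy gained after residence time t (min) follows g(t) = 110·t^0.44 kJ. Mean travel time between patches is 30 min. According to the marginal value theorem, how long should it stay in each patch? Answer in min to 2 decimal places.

23.57 min

Optimal t* satisfies g'(t*) = g(t*)/(T + t*).
g'(t) = 0.44·110·t^-0.56. Setting 0.44·110·t^-0.56 = 110·t^0.44/(30+t) gives 0.44(30+t) = t, so 0.56·t = 0.44×30.
t* = 0.44×30/0.56 = 23.57 min.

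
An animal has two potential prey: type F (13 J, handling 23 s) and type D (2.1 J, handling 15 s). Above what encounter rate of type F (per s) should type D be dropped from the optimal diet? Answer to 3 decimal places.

At the threshold, the rate on type F alone equals the profitability of type D: λ·13/(1 + λ·23) = 2.1/15 = 0.14.
Rearranging, λ(13 − 0.14×23) = 0.14, so λ = 0.14/9.78 = 0.01431 per s.

0.014 per s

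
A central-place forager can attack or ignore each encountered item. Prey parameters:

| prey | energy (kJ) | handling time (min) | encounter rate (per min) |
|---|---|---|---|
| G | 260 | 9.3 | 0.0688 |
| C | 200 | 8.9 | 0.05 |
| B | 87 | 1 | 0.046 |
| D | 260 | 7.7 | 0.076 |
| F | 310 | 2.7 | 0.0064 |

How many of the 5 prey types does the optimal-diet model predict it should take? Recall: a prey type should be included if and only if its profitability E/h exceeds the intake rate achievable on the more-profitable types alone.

E/h in descending order: F 115, B 87, D 33.8, G 28, C 22.5 kJ/min. The optimal diet is the largest prefix of this list for which every included type satisfies E_i/h_i > R on the types above it.
Rate on top 1: 1.95. B: 87 > 1.95 → include.
Rate on top 2: 5.63. D: 33.8 > 5.63 → include.
Rate on top 3: 15.62. G: 28 > 15.62 → include.
Rate on top 4: 19.07. C: 22.5 > 19.07 → include.
Optimal diet: F, B, D, G, C — 5 of 5 types.

5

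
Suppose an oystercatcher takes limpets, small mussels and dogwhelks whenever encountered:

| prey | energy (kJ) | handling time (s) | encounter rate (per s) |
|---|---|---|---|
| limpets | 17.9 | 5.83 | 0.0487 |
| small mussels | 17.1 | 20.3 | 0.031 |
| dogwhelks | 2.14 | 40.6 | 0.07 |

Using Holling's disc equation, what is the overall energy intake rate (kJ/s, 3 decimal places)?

0.326 kJ/s

Energy encountered per unit search time: 0.0487×17.9 + 0.031×17.1 + 0.07×2.14 = 1.552 kJ/s.
Handling time per unit search time: 0.0487×5.83 + 0.031×20.3 + 0.07×40.6 = 3.755.
Rate = 1.552/(1 + 3.755) = 0.3263 kJ/s.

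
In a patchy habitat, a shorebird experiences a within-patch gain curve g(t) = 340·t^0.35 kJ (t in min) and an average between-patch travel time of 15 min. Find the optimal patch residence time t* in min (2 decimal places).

Maximise g(t)/(T+t): set derivative to zero → g'(t)(T+t) = g(t).
g'(t) = 0.35·340·t^-0.65. Setting 0.35·340·t^-0.65 = 340·t^0.35/(15+t) gives 0.35(15+t) = t, so 0.65·t = 0.35×15.
t* = 0.35×15/0.65 = 8.077 min.

8.08 min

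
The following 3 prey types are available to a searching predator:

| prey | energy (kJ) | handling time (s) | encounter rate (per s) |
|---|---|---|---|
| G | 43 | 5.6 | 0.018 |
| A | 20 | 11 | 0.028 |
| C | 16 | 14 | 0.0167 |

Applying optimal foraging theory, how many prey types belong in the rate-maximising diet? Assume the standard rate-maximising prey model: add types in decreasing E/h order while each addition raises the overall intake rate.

E/h in descending order: G 7.68, A 1.82, C 1.14 kJ/s. The optimal diet is the largest prefix of this list for which every included type satisfies E_i/h_i > R on the types above it.
Rate on top 1: 0.7031. A: 1.82 > 0.7031 → include.
Rate on top 2: 0.9469. C: 1.14 > 0.9469 → include.
Optimal diet: G, A, C — 3 of 3 types.

3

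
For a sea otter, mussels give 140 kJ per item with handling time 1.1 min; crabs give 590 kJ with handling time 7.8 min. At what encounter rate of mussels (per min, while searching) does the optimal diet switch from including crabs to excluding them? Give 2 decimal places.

1.33 per min

Drop crabs once their profitability E₂/h₂ falls below the rate achievable on mussels alone: E₂/h₂ = λE₁/(1 + λh₁).
Solve for λ: λE₁h₂ = E₂(1 + λh₁) → λ(E₁h₂ − E₂h₁) = E₂ → λ = E₂/(E₁h₂ − E₂h₁).
λ = 590/(140×7.8 − 590×1.1) = 590/443 = 1.332 per min.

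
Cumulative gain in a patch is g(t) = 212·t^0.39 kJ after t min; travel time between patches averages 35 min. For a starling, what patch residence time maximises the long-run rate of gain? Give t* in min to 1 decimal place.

By the marginal value theorem, leave when the instantaneous gain rate g'(t) equals the habitat-wide average g(t)/(T + t).
g'(t) = 0.39·212·t^-0.61. Setting 0.39·212·t^-0.61 = 212·t^0.39/(35+t) gives 0.39(35+t) = t, so 0.61·t = 0.39×35.
t* = 0.39×35/0.61 = 22.38 min.

22.4 min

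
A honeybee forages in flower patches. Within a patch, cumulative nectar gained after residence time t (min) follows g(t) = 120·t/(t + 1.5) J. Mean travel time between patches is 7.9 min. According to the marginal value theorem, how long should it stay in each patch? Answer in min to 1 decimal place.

By the marginal value theorem, leave when the instantaneous gain rate g'(t) equals the habitat-wide average g(t)/(T + t).
g'(t) = 120·1.5/(t + 1.5)². Setting 120·1.5/(t+1.5)² = 120t/[(t+1.5)(7.9+t)] gives 1.5(7.9+t) = t(t+1.5), so t² = 1.5×7.9 = 11.85.
t* = √11.85 = 3.442 min.

3.4 min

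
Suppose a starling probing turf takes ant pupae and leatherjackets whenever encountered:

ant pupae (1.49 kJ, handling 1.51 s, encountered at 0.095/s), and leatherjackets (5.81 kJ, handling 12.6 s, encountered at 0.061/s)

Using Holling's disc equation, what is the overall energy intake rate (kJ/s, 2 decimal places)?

Energy encountered per unit search time: 0.095×1.49 + 0.061×5.81 = 0.496 kJ/s.
Handling time per unit search time: 0.095×1.51 + 0.061×12.6 = 0.912.
Rate = 0.496/(1 + 0.912) = 0.2594 kJ/s.

0.26 kJ/s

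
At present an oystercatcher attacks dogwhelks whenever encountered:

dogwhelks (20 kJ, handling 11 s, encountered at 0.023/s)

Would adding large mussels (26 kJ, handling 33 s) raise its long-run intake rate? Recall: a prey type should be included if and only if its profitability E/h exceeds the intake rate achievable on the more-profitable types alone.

Yes

On dogwhelks alone, R = ΣλE/(1+Σλh) = 0.46/1.253 = 0.3671 kJ/s.
large mussels: E/h = 26/33 = 0.7879 kJ/s.
0.7879 > 0.3671, so adding large mussels raises the average — include it.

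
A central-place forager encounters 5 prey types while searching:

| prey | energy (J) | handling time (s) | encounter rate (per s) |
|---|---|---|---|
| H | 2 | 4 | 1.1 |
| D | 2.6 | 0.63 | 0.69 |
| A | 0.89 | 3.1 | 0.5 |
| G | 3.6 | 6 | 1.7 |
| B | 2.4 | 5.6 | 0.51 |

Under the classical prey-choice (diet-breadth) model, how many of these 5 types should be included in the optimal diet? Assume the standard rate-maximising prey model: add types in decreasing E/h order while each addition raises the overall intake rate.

Profitabilities (E/h, J/s): D 4.13, G 0.6, H 0.5, B 0.429, A 0.287. Add prey in this order while the next type's profitability exceeds the intake rate on those already taken.
Rate on top 1: 1.25. G: 0.6 < 1.25 → exclude; stop.
Optimal diet: D — 1 of 5 types.

1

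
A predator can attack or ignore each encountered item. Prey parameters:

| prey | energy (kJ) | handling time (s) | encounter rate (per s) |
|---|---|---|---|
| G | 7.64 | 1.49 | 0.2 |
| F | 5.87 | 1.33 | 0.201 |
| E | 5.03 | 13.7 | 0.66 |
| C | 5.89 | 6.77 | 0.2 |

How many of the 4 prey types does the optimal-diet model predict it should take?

2

Profitabilities (E/h, kJ/s): G 5.13, F 4.41, C 0.87, E 0.367. Add prey in this order while the next type's profitability exceeds the intake rate on those already taken.
Rate on top 1: 1.177. F: 4.41 > 1.177 → include.
Rate on top 2: 1.73. C: 0.87 < 1.73 → exclude; stop.
Optimal diet: G, F — 2 of 4 types.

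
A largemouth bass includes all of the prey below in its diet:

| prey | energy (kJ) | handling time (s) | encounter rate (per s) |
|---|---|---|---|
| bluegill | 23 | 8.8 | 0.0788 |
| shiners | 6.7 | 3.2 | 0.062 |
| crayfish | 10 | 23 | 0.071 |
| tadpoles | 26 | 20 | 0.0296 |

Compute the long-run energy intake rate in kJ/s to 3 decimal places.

0.901 kJ/s

R = Σλ_iE_i / (1 + Σλ_ih_i)
Numerator: 0.0788×23 + 0.062×6.7 + 0.071×10 + 0.0296×26 = 3.707
Denominator: 1 + 0.0788×8.8 + 0.062×3.2 + 0.071×23 + 0.0296×20 = 4.117
R = 3.707/4.117 = 0.9005 kJ/s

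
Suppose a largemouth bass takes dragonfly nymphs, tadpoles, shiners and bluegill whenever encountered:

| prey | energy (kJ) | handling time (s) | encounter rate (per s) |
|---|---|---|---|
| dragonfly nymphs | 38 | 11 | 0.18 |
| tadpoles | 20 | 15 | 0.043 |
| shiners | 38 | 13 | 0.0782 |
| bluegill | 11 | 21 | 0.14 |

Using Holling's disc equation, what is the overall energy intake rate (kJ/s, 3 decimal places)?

R = Σλ_iE_i / (1 + Σλ_ih_i)
Numerator: 0.18×38 + 0.043×20 + 0.0782×38 + 0.14×11 = 12.21
Denominator: 1 + 0.18×11 + 0.043×15 + 0.0782×13 + 0.14×21 = 7.582
R = 12.21/7.582 = 1.611 kJ/s

1.611 kJ/s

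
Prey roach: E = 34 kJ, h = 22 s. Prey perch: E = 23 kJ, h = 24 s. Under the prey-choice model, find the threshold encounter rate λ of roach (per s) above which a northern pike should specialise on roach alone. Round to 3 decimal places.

0.074 per s

Drop perch once their profitability E₂/h₂ falls below the rate achievable on roach alone: E₂/h₂ = λE₁/(1 + λh₁).
Solve for λ: λE₁h₂ = E₂(1 + λh₁) → λ(E₁h₂ − E₂h₁) = E₂ → λ = E₂/(E₁h₂ − E₂h₁).
λ = 23/(34×24 − 23×22) = 23/310 = 0.07419 per s.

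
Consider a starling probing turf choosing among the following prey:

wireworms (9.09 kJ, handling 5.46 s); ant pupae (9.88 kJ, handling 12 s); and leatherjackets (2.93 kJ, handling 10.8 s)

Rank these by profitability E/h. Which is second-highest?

ant pupae

Profitability E/h (kJ/s): wireworms = 9.09/5.46 = 1.66, ant pupae = 9.88/12 = 0.823, leatherjackets = 2.93/10.8 = 0.271.
Ranked: wireworms > ant pupae > leatherjackets.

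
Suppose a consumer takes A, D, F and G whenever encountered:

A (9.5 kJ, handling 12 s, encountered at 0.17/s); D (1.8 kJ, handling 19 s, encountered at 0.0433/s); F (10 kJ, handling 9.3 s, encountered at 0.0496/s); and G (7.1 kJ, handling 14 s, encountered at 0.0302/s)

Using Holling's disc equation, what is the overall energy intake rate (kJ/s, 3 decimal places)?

Energy encountered per unit search time: 0.17×9.5 + 0.0433×1.8 + 0.0496×10 + 0.0302×7.1 = 2.403 kJ/s.
Handling time per unit search time: 0.17×12 + 0.0433×19 + 0.0496×9.3 + 0.0302×14 = 3.747.
Rate = 2.403/(1 + 3.747) = 0.5063 kJ/s.

0.506 kJ/s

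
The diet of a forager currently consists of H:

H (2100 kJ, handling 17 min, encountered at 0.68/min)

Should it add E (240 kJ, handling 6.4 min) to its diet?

No

Current rate: (0.68×2100)/(1 + 0.68×17) = 113.7 kJ/min.
Profitability of E: 240/6.4 = 37.5 kJ/min.
37.5 < 113.7, so adding E would lower the average — exclude it.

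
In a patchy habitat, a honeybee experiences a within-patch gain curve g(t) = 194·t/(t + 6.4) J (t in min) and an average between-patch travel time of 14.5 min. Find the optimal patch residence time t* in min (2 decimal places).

By the marginal value theorem, leave when the instantaneous gain rate g'(t) equals the habitat-wide average g(t)/(T + t).
g'(t) = 194·6.4/(t + 6.4)². Setting 194·6.4/(t+6.4)² = 194t/[(t+6.4)(14.5+t)] gives 6.4(14.5+t) = t(t+6.4), so t² = 6.4×14.5 = 92.8.
t* = √92.8 = 9.633 min.

9.63 min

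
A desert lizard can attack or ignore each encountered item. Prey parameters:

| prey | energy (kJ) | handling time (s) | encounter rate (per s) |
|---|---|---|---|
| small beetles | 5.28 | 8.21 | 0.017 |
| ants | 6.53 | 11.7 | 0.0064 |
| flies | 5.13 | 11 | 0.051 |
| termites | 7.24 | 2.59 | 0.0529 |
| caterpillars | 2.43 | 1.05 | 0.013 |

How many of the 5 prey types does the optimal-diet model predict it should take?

5

Profitabilities (E/h, kJ/s): termites 2.8, caterpillars 2.31, small beetles 0.643, ants 0.558, flies 0.466. Add prey in this order while the next type's profitability exceeds the intake rate on those already taken.
Rate on top 1: 0.3368. caterpillars: 2.31 > 0.3368 → include.
Rate on top 2: 0.3603. small beetles: 0.643 > 0.3603 → include.
Rate on top 3: 0.3909. ants: 0.558 > 0.3909 → include.
Rate on top 4: 0.4001. flies: 0.466 > 0.4001 → include.
Optimal diet: termites, caterpillars, small beetles, ants, flies — 5 of 5 types.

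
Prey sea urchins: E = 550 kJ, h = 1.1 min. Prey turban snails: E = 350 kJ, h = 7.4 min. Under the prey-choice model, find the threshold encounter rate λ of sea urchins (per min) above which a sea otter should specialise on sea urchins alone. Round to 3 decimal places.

0.095 per min

At the threshold, the rate on sea urchins alone equals the profitability of turban snails: λ·550/(1 + λ·1.1) = 350/7.4 = 47.3.
Rearranging, λ(550 − 47.3×1.1) = 47.3, so λ = 47.3/498 = 0.09498 per min.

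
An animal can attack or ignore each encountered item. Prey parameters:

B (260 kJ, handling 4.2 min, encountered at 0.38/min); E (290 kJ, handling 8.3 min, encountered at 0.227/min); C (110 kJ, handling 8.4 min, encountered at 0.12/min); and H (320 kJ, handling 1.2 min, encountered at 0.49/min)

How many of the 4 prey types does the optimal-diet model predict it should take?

1

Rank by E/h (kJ/min): H 267, B 61.9, E 34.9, C 13.1. Include each in turn until the next type's E/h falls below the running intake rate.
Rate on top 1: 98.74. B: 61.9 < 98.74 → exclude; stop.
Optimal diet: H — 1 of 4 types.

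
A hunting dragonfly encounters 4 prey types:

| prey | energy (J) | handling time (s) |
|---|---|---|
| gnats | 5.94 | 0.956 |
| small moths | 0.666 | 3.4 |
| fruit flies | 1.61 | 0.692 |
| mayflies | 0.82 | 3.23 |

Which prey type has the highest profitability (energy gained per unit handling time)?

Profitability E/h (J/s): gnats = 5.94/0.956 = 6.21, small moths = 0.666/3.4 = 0.196, fruit flies = 1.61/0.692 = 2.33, mayflies = 0.82/3.23 = 0.254.
Ranked: gnats > fruit flies > mayflies > small moths.

gnats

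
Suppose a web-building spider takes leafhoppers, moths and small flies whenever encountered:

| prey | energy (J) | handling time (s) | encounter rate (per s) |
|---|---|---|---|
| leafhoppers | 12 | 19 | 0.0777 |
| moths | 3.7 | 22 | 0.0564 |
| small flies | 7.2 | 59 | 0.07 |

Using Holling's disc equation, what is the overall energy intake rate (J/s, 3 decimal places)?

R = Σλ_iE_i / (1 + Σλ_ih_i)
Numerator: 0.0777×12 + 0.0564×3.7 + 0.07×7.2 = 1.645
Denominator: 1 + 0.0777×19 + 0.0564×22 + 0.07×59 = 7.847
R = 1.645/7.847 = 0.2096 J/s

0.210 J/s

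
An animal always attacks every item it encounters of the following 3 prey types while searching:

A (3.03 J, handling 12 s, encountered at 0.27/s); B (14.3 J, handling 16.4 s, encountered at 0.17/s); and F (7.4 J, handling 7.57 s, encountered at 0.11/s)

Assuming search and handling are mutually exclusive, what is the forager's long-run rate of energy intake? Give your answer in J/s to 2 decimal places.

0.52 J/s

R = Σλ_iE_i / (1 + Σλ_ih_i)
Numerator: 0.27×3.03 + 0.17×14.3 + 0.11×7.4 = 4.063
Denominator: 1 + 0.27×12 + 0.17×16.4 + 0.11×7.57 = 7.861
R = 4.063/7.861 = 0.5169 J/s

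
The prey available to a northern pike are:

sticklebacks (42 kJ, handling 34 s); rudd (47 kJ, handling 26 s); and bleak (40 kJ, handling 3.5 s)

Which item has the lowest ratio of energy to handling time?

Profitability E/h (kJ/s): sticklebacks = 42/34 = 1.24, rudd = 47/26 = 1.81, bleak = 40/3.5 = 11.4.
Ranked: bleak > rudd > sticklebacks.

sticklebacks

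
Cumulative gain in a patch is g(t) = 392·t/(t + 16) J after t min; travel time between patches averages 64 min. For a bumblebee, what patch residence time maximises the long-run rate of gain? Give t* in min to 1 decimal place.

Optimal t* satisfies g'(t*) = g(t*)/(T + t*).
g'(t) = 392·16/(t + 16)². Setting 392·16/(t+16)² = 392t/[(t+16)(64+t)] gives 16(64+t) = t(t+16), so t² = 16×64 = 1024.
t* = √1024 = 32 min.

32.0 min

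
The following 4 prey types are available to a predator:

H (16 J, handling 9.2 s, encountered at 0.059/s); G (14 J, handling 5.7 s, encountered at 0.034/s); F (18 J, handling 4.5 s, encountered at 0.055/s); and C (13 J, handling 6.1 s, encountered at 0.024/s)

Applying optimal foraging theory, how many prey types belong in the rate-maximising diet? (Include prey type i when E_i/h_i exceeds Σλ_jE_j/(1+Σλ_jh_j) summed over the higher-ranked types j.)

Profitabilities (E/h, J/s): F 4, G 2.46, C 2.13, H 1.74. Add prey in this order while the next type's profitability exceeds the intake rate on those already taken.
Rate on top 1: 0.7936. G: 2.46 > 0.7936 → include.
Rate on top 2: 1.017. C: 2.13 > 1.017 → include.
Rate on top 3: 1.12. H: 1.74 > 1.12 → include.
Optimal diet: F, G, C, H — 4 of 4 types.

4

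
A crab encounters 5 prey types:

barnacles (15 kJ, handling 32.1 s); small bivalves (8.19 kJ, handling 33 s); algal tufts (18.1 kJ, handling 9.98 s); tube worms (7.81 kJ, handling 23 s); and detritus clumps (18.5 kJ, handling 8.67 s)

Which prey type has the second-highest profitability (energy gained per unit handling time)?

algal tufts

In descending order of E/h:
detritus clumps: 18.5/8.67 = 2.13 kJ/s
algal tufts: 18.1/9.98 = 1.81 kJ/s
barnacles: 15/32.1 = 0.467 kJ/s
tube worms: 7.81/23 = 0.34 kJ/s
small bivalves: 8.19/33 = 0.248 kJ/s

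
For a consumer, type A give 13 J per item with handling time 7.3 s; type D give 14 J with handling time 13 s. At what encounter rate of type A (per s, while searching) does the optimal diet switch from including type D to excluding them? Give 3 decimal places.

At the threshold, the rate on type A alone equals the profitability of type D: λ·13/(1 + λ·7.3) = 14/13 = 1.077.
Rearranging, λ(13 − 1.077×7.3) = 1.077, so λ = 1.077/5.138 = 0.2096 per s.

0.210 per s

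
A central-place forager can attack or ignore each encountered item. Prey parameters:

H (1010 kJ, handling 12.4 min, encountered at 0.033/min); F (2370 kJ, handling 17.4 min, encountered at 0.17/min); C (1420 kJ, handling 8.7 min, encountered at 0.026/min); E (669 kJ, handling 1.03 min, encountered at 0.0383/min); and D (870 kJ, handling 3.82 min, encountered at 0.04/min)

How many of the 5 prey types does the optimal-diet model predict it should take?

Profitabilities (E/h, kJ/min): E 650, D 228, C 163, F 136, H 81.5. Add prey in this order while the next type's profitability exceeds the intake rate on those already taken.
Rate on top 1: 24.65. D: 228 > 24.65 → include.
Rate on top 2: 50.68. C: 163 > 50.68 → include.
Rate on top 3: 68.63. F: 136 > 68.63 → include.
Rate on top 4: 114.3. H: 81.5 < 114.3 → exclude; stop.
Optimal diet: E, D, C, F — 4 of 5 types.

4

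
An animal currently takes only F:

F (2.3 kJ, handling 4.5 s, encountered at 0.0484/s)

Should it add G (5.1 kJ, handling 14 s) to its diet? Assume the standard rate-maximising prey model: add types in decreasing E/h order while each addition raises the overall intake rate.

Current rate: (0.0484×2.3)/(1 + 0.0484×4.5) = 0.09141 kJ/s.
Profitability of G: 5.1/14 = 0.3643 kJ/s.
Since 0.3643 > R, including G increases the long-run rate.

Yes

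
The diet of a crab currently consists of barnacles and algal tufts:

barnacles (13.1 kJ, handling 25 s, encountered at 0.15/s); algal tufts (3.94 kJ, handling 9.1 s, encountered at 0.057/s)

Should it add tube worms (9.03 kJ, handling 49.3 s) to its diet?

Intake rate on the current diet: R = (0.15×13.1 + 0.057×3.94) / (1 + 0.15×25 + 0.057×9.1) = 2.19/5.269 = 0.4156 kJ/s.
tube worms: E/h = 9.03/49.3 = 0.1832 kJ/s.
Since 0.1832 < R, time spent handling tube worms is better spent searching.

No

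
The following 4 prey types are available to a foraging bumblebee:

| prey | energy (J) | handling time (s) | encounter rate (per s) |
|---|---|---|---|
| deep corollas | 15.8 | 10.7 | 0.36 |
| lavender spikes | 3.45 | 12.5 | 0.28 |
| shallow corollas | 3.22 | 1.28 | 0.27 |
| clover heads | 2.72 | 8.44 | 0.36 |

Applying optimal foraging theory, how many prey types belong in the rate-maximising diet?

2

E/h in descending order: shallow corollas 2.52, deep corollas 1.48, clover heads 0.322, lavender spikes 0.276 J/s. The optimal diet is the largest prefix of this list for which every included type satisfies E_i/h_i > R on the types above it.
Rate on top 1: 0.6461. deep corollas: 1.48 > 0.6461 → include.
Rate on top 2: 1.262. clover heads: 0.322 < 1.262 → exclude; stop.
Optimal diet: shallow corollas, deep corollas — 2 of 4 types.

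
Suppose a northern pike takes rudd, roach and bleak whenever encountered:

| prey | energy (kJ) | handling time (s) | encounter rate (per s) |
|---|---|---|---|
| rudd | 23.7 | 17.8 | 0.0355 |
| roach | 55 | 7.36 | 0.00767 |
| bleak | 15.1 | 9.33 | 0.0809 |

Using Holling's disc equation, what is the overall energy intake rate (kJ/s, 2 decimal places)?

1.02 kJ/s

R = (0.0355×23.7 + 0.00767×55 + 0.0809×15.1) / (1 + 0.0355×17.8 + 0.00767×7.36 + 0.0809×9.33) = 2.485/2.443 = 1.017 kJ/s.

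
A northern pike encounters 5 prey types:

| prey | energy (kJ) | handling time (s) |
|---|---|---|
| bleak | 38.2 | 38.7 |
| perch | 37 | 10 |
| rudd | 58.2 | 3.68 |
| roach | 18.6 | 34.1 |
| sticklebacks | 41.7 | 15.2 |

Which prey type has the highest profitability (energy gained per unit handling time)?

rudd

In descending order of E/h:
rudd: 58.2/3.68 = 15.8 kJ/s
perch: 37/10 = 3.7 kJ/s
sticklebacks: 41.7/15.2 = 2.74 kJ/s
bleak: 38.2/38.7 = 0.987 kJ/s
roach: 18.6/34.1 = 0.545 kJ/s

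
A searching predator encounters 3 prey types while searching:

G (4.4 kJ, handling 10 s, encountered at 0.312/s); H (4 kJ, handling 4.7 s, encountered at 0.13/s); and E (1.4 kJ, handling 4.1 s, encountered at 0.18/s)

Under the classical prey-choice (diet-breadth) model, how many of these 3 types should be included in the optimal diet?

E/h in descending order: H 0.851, G 0.44, E 0.341 kJ/s. The optimal diet is the largest prefix of this list for which every included type satisfies E_i/h_i > R on the types above it.
Rate on top 1: 0.3228. G: 0.44 > 0.3228 → include.
Rate on top 2: 0.4001. E: 0.341 < 0.4001 → exclude; stop.
Optimal diet: H, G — 2 of 3 types.

2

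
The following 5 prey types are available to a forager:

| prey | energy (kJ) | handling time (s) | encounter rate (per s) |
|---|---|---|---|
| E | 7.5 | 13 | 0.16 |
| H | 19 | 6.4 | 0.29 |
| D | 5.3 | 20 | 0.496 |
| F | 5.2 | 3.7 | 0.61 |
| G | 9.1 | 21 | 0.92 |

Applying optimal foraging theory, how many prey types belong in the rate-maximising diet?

Rank by E/h (kJ/s): H 2.97, F 1.41, E 0.577, G 0.433, D 0.265. Include each in turn until the next type's E/h falls below the running intake rate.
Rate on top 1: 1.929. F: 1.41 < 1.929 → exclude; stop.
Optimal diet: H — 1 of 5 types.

1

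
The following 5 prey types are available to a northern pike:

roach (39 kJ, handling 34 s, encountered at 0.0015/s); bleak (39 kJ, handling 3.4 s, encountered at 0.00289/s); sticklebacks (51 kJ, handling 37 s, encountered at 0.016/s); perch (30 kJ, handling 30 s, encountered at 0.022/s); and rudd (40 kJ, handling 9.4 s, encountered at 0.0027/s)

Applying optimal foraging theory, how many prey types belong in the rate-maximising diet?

Profitabilities (E/h, kJ/s): bleak 11.5, rudd 4.26, sticklebacks 1.38, roach 1.15, perch 1. Add prey in this order while the next type's profitability exceeds the intake rate on those already taken.
Rate on top 1: 0.1116. rudd: 4.26 > 0.1116 → include.
Rate on top 2: 0.2132. sticklebacks: 1.38 > 0.2132 → include.
Rate on top 3: 0.6371. roach: 1.15 > 0.6371 → include.
Rate on top 4: 0.6526. perch: 1 > 0.6526 → include.
Optimal diet: bleak, rudd, sticklebacks, roach, perch — 5 of 5 types.

5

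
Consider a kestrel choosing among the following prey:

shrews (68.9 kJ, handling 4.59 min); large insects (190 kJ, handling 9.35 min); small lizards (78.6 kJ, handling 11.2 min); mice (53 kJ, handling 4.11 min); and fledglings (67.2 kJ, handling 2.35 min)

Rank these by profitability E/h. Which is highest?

fledglings

In descending order of E/h:
fledglings: 67.2/2.35 = 28.6 kJ/min
large insects: 190/9.35 = 20.3 kJ/min
shrews: 68.9/4.59 = 15 kJ/min
mice: 53/4.11 = 12.9 kJ/min
small lizards: 78.6/11.2 = 7.02 kJ/min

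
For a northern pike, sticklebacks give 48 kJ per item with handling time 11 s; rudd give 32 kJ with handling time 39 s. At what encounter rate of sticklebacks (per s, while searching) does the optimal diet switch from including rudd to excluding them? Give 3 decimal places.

At the threshold, the rate on sticklebacks alone equals the profitability of rudd: λ·48/(1 + λ·11) = 32/39 = 0.8205.
Rearranging, λ(48 − 0.8205×11) = 0.8205, so λ = 0.8205/38.97 = 0.02105 per s.

0.021 per s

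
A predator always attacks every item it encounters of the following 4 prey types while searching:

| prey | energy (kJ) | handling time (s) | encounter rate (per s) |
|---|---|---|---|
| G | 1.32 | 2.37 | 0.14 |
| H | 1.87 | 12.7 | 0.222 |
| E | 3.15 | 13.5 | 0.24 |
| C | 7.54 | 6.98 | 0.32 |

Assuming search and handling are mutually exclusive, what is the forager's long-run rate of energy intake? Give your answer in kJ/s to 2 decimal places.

R = Σλ_iE_i / (1 + Σλ_ih_i)
Numerator: 0.14×1.32 + 0.222×1.87 + 0.24×3.15 + 0.32×7.54 = 3.769
Denominator: 1 + 0.14×2.37 + 0.222×12.7 + 0.24×13.5 + 0.32×6.98 = 9.625
R = 3.769/9.625 = 0.3916 kJ/s

0.39 kJ/s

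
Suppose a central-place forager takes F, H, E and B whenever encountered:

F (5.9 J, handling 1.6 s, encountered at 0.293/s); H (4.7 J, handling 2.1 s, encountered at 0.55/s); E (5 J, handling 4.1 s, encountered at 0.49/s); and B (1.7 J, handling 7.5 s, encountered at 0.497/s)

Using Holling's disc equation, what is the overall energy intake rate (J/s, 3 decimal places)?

0.910 J/s

R = (0.293×5.9 + 0.55×4.7 + 0.49×5 + 0.497×1.7) / (1 + 0.293×1.6 + 0.55×2.1 + 0.49×4.1 + 0.497×7.5) = 7.609/8.36 = 0.9101 J/s.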